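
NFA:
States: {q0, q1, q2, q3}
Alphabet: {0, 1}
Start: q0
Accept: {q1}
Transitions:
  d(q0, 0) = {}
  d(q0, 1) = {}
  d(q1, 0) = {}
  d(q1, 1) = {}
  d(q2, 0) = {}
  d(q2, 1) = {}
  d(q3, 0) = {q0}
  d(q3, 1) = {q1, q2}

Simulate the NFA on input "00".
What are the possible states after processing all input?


Start: {q0}
  --0--> {}
  --0--> {}

{} (empty set, no valid transitions)


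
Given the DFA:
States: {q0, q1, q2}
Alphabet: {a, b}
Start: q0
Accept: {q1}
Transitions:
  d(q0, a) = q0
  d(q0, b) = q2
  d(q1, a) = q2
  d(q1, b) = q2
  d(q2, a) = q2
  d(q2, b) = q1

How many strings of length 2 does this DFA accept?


Enumerating all length-2 strings:
  "aa" -> q0 [reject]
  "ab" -> q2 [reject]
  "ba" -> q2 [reject]
  "bb" -> q1 [accept]

1 out of 4


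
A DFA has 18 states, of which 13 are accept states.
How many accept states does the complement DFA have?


Complement swaps accept and non-accept states.
18 - 13 = 5

5


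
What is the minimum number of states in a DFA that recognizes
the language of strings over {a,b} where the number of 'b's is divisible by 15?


States track (count of 'b') mod 15.
Need 15 states: one per remainder 0..14; accept = remainder 0.

15


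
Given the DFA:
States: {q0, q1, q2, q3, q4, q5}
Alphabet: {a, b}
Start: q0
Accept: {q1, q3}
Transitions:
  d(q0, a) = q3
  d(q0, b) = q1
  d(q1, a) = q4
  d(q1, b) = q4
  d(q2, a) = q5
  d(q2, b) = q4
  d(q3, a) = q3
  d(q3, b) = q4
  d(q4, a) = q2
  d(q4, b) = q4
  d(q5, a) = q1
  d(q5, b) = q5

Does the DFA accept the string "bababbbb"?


Trace: q0 -> q1 -> q4 -> q4 -> q2 -> q4 -> q4 -> q4 -> q4
Final state: q4
Accept states: {q1, q3}

No, rejected (final state q4 is not an accept state)


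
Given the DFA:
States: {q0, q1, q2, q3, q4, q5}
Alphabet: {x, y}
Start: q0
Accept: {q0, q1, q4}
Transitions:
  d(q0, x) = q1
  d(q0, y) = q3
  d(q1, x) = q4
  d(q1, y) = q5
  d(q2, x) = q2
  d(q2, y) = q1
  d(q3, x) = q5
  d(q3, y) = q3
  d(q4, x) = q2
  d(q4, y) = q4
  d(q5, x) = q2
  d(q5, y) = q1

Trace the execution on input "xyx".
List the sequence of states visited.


Input: xyx
d(q0, x) = q1
d(q1, y) = q5
d(q5, x) = q2


q0 -> q1 -> q5 -> q2


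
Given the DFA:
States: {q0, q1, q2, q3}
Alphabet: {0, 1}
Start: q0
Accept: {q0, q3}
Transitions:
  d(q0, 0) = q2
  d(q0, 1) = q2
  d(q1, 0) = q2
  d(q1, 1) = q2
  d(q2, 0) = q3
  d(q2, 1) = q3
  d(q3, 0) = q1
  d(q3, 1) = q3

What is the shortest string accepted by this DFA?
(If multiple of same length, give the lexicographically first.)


BFS by string length (lex-first path to each state shown):
  len 0: q0<-""
Found accept state at length 0.

"" (empty string)


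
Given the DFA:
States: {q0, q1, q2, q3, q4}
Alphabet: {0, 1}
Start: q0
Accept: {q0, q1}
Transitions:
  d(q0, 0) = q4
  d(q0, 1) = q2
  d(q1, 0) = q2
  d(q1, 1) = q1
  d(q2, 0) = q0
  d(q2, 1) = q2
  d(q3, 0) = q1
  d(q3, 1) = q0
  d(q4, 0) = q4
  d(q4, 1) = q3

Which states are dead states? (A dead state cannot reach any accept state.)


Forward reachability from each state:
  q0 -> reaches accept state q0 (live)
  q1 -> reaches accept state q0 (live)
  q2 -> reaches accept state q0 (live)
  q3 -> reaches accept state q0 (live)
  q4 -> reaches accept state q0 (live)

None (all states can reach an accept state)


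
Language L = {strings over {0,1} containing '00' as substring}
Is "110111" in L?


'00' does not occur

No, "110111" is not in L


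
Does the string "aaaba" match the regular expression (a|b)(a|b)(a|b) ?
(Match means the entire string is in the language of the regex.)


|string| = 5; first = 'a'; last = 'a'

No, "aaaba" does not match (a|b)(a|b)(a|b)


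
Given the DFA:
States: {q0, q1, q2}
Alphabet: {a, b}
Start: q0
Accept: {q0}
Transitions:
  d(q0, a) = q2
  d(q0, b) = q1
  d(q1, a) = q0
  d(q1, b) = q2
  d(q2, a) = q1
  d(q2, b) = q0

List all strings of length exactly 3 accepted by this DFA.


All strings of length 3: 8 total
Accepted: 2

"aaa", "bbb"


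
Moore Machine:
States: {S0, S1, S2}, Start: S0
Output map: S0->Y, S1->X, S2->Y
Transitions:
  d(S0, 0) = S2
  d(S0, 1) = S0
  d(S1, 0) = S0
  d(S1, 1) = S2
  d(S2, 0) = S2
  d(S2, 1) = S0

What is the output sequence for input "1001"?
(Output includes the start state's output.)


Start: S0 (output Y)
  --1--> S0 (output Y)
  --0--> S2 (output Y)
  --0--> S2 (output Y)
  --1--> S0 (output Y)

"YYYYY"


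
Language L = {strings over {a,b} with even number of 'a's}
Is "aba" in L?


count('a') = 2; 2 mod 2 = 0

Yes, "aba" is in L


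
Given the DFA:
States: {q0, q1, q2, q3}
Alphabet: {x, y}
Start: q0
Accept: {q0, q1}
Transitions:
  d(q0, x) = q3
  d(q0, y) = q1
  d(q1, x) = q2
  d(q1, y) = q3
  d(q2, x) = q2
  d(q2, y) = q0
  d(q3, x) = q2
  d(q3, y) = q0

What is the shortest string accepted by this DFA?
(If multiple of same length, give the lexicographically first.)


BFS by string length (lex-first path to each state shown):
  len 0: q0<-""
Found accept state at length 0.

"" (empty string)


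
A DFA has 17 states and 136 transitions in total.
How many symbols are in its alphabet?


Each state has exactly one transition per symbol.
|alphabet| = transitions / states = 136 / 17 = 8

8


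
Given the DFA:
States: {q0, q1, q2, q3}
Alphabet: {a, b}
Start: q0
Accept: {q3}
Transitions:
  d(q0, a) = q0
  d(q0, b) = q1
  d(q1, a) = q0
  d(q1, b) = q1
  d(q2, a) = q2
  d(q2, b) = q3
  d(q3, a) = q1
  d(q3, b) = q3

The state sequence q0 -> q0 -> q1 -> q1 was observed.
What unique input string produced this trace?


Trace back each transition to find the symbol:
  q0 --[a]--> q0
  q0 --[b]--> q1
  q1 --[b]--> q1

"abb"


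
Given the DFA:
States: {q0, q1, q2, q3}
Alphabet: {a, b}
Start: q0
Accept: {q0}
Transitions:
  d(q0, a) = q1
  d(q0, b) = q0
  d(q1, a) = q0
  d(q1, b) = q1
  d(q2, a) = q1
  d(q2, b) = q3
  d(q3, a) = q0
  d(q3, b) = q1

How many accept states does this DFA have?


Accept states listed: {q0}
Counting: q0(1)

1


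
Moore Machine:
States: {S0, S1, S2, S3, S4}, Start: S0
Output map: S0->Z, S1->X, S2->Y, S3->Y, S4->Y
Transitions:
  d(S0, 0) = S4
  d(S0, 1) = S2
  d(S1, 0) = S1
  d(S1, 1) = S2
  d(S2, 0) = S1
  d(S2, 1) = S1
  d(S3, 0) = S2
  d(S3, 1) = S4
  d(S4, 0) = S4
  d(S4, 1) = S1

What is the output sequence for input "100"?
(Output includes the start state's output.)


Start: S0 (output Z)
  --1--> S2 (output Y)
  --0--> S1 (output X)
  --0--> S1 (output X)

"ZYXX"


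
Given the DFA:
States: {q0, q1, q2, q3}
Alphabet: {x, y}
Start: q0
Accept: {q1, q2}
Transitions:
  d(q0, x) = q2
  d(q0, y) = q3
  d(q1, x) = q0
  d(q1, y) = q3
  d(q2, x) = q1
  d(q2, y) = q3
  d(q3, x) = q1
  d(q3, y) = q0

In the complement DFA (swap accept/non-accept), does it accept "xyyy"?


Trace: q0 -> q2 -> q3 -> q0 -> q3
Final: q3
Original accept: {q1, q2}
Complement: q3 is not in original accept

Yes, complement accepts (original rejects)


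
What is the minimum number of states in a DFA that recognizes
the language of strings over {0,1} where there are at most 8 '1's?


States: count = 0, 1, ..., 8 (all accepting; 9 states), plus a dead state for count > 8.
Total: 9 + 1 = 10.

10


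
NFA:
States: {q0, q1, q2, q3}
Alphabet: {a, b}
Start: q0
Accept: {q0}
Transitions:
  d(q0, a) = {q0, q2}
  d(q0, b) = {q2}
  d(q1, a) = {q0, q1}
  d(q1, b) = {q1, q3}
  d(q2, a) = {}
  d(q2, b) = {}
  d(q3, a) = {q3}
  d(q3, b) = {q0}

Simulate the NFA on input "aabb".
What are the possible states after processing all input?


Start: {q0}
  --a--> {q0, q2}
  --a--> {q0, q2}
  --b--> {q2}
  --b--> {}

{} (empty set, no valid transitions)


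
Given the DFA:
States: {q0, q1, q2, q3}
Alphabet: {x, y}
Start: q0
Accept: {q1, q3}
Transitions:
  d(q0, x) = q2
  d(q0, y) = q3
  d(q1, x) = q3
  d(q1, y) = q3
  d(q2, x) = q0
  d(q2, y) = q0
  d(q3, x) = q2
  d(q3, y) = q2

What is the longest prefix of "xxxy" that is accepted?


Run the DFA, marking each prefix where the state is accepting:
  "" -> q0 [reject]
  "x" -> q2 [reject]
  "xx" -> q0 [reject]
  "xxx" -> q2 [reject]
  "xxxy" -> q0 [reject]

No prefix is accepted


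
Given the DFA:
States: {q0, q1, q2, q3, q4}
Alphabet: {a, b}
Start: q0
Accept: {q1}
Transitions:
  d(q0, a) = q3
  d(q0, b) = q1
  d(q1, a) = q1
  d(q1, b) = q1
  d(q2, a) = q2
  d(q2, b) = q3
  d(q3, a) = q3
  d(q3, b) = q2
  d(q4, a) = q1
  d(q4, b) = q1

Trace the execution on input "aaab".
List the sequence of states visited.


Input: aaab
d(q0, a) = q3
d(q3, a) = q3
d(q3, a) = q3
d(q3, b) = q2


q0 -> q3 -> q3 -> q3 -> q2


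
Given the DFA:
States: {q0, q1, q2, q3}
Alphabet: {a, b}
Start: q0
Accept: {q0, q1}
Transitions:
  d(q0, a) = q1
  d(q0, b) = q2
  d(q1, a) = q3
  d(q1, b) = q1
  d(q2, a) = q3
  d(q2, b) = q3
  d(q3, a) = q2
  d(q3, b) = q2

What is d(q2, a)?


Looking up transition d(q2, a)

q3


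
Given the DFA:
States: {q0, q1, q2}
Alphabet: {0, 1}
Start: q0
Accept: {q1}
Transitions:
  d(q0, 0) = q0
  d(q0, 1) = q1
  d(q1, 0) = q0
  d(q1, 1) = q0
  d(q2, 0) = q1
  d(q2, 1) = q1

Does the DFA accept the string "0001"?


Trace: q0 -> q0 -> q0 -> q0 -> q1
Final state: q1
Accept states: {q1}

Yes, accepted (final state q1 is an accept state)


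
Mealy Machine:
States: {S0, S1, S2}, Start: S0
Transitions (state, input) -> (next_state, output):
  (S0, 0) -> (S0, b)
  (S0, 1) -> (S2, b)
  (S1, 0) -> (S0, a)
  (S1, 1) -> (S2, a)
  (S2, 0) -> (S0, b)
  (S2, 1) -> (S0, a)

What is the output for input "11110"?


Step-by-step:
  (S0, 1) -> (S2, b)
  (S2, 1) -> (S0, a)
  (S0, 1) -> (S2, b)
  (S2, 1) -> (S0, a)
  (S0, 0) -> (S0, b)

"babab"


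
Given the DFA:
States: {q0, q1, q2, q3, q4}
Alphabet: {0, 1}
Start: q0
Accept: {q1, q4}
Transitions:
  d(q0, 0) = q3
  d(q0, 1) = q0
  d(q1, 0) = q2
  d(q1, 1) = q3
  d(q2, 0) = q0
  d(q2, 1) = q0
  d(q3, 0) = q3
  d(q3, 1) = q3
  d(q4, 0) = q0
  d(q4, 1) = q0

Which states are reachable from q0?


BFS from q0:
  layer 0: {q0}
  layer 1: {q3}

{q0, q3}


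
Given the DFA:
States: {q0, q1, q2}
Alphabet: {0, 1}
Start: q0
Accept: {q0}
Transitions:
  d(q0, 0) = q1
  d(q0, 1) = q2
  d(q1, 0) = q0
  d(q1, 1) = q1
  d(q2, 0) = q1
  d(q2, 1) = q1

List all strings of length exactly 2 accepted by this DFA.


All strings of length 2: 4 total
Accepted: 1

"00"


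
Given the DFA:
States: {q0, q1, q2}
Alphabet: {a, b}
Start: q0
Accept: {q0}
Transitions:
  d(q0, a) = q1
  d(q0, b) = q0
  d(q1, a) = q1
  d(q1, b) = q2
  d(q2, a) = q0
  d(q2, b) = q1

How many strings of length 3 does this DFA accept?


Enumerating all length-3 strings:
  "aaa" -> q1 [reject]
  "aab" -> q2 [reject]
  "aba" -> q0 [accept]
  "abb" -> q1 [reject]
  "baa" -> q1 [reject]
  "bab" -> q2 [reject]
  "bba" -> q1 [reject]
  "bbb" -> q0 [accept]

2 out of 8


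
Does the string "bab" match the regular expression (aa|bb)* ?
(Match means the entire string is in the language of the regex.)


|string| = 3; first = 'b'; last = 'b'

No, "bab" does not match (aa|bb)*


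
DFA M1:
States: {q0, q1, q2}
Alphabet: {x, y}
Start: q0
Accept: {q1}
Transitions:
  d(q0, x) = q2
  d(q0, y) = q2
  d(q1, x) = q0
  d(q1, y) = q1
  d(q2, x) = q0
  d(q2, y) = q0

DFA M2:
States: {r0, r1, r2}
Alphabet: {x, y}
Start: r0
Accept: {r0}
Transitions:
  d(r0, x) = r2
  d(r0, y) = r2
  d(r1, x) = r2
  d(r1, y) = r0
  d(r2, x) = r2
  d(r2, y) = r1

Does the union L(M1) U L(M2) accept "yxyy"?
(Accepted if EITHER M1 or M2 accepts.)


M1: final=q0 accepted=False
M2: final=r0 accepted=True

Yes, union accepts


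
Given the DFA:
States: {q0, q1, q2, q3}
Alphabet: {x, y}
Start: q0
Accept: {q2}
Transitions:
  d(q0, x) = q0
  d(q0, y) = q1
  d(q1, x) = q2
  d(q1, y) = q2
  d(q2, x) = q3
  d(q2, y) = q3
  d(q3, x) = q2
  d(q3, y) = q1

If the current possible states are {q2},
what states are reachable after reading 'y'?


Apply transition on 'y' from each current state:
  d(q2, y) = q3

{q3}


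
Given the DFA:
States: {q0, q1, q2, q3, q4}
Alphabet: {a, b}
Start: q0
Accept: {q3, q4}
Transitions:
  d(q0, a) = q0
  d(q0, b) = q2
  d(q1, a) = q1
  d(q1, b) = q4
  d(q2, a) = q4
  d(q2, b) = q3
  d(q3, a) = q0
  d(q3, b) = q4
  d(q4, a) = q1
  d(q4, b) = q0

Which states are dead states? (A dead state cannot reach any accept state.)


Forward reachability from each state:
  q0 -> reaches accept state q3 (live)
  q1 -> reaches accept state q3 (live)
  q2 -> reaches accept state q3 (live)
  q3 -> reaches accept state q3 (live)
  q4 -> reaches accept state q3 (live)

None (all states can reach an accept state)


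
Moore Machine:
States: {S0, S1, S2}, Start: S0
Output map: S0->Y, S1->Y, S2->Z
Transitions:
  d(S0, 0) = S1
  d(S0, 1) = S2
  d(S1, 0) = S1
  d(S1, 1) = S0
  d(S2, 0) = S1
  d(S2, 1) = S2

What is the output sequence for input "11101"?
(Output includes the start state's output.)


Start: S0 (output Y)
  --1--> S2 (output Z)
  --1--> S2 (output Z)
  --1--> S2 (output Z)
  --0--> S1 (output Y)
  --1--> S0 (output Y)

"YZZZYY"


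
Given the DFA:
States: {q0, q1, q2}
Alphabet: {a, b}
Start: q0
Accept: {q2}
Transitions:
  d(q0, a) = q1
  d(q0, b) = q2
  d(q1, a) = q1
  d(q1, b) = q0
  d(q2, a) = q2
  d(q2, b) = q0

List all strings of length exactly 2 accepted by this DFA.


All strings of length 2: 4 total
Accepted: 1

"ba"


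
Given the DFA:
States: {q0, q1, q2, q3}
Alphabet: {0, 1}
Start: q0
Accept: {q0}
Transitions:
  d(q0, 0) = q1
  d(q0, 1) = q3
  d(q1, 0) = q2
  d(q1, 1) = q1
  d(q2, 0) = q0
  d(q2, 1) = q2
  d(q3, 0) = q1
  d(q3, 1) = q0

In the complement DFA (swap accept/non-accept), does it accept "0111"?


Trace: q0 -> q1 -> q1 -> q1 -> q1
Final: q1
Original accept: {q0}
Complement: q1 is not in original accept

Yes, complement accepts (original rejects)


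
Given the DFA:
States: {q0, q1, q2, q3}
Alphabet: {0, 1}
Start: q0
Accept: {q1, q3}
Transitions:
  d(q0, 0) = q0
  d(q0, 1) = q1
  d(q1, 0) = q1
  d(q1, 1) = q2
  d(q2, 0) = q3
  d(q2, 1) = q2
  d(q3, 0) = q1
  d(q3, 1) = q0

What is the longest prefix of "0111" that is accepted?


Run the DFA, marking each prefix where the state is accepting:
  "" -> q0 [reject]
  "0" -> q0 [reject]
  "01" -> q1 [accept]
  "011" -> q2 [reject]
  "0111" -> q2 [reject]

"01"


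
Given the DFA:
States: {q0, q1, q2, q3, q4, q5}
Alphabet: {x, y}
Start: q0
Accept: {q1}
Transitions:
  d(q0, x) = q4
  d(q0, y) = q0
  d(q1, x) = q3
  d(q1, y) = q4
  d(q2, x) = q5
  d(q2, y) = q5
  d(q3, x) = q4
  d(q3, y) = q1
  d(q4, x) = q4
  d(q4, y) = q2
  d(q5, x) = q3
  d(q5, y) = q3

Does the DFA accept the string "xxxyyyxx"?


Trace: q0 -> q4 -> q4 -> q4 -> q2 -> q5 -> q3 -> q4 -> q4
Final state: q4
Accept states: {q1}

No, rejected (final state q4 is not an accept state)


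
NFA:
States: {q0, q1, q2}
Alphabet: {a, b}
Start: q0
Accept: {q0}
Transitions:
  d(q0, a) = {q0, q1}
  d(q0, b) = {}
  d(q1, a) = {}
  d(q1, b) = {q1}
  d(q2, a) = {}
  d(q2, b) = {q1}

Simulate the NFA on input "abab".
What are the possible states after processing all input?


Start: {q0}
  --a--> {q0, q1}
  --b--> {q1}
  --a--> {}
  --b--> {}

{} (empty set, no valid transitions)


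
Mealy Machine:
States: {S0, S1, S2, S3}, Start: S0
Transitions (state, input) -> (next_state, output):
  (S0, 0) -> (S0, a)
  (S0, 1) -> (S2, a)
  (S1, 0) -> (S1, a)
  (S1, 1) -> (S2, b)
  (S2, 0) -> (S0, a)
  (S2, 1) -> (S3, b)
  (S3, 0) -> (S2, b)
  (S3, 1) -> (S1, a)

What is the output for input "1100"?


Step-by-step:
  (S0, 1) -> (S2, a)
  (S2, 1) -> (S3, b)
  (S3, 0) -> (S2, b)
  (S2, 0) -> (S0, a)

"abba"


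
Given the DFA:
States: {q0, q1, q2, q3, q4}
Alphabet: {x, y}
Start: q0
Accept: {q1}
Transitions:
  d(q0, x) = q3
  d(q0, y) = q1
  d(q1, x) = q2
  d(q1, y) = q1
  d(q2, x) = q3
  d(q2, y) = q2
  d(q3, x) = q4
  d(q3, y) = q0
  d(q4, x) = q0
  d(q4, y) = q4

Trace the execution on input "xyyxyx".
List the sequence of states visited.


Input: xyyxyx
d(q0, x) = q3
d(q3, y) = q0
d(q0, y) = q1
d(q1, x) = q2
d(q2, y) = q2
d(q2, x) = q3


q0 -> q3 -> q0 -> q1 -> q2 -> q2 -> q3


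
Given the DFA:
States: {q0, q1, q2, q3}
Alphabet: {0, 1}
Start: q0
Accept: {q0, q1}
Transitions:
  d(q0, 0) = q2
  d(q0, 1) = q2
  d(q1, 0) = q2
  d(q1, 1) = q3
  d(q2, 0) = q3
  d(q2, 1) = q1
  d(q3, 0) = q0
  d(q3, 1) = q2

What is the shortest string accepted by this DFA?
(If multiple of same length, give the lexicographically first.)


BFS by string length (lex-first path to each state shown):
  len 0: q0<-""
Found accept state at length 0.

"" (empty string)


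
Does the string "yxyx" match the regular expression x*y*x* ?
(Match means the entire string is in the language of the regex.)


|string| = 4; first = 'y'; last = 'x'

No, "yxyx" does not match x*y*x*


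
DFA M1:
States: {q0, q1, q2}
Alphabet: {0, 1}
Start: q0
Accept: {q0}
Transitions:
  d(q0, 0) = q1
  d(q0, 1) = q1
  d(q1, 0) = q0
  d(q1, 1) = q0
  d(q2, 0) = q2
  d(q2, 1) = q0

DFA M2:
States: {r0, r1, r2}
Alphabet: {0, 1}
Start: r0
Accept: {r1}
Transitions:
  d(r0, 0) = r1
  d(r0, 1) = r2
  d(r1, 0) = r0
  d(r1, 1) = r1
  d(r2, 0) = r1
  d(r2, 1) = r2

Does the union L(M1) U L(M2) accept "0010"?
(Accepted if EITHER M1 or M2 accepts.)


M1: final=q0 accepted=True
M2: final=r1 accepted=True

Yes, union accepts


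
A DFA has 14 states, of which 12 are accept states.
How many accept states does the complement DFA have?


Complement swaps accept and non-accept states.
14 - 12 = 2

2


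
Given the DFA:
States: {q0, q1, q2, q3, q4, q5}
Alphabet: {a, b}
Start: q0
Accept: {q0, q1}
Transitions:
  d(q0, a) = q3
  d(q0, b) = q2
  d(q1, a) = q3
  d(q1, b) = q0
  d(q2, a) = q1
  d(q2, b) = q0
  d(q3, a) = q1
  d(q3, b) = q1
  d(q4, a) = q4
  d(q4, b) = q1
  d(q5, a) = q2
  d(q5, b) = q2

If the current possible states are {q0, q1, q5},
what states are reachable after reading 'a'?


Apply transition on 'a' from each current state:
  d(q0, a) = q3
  d(q1, a) = q3
  d(q5, a) = q2

{q2, q3}


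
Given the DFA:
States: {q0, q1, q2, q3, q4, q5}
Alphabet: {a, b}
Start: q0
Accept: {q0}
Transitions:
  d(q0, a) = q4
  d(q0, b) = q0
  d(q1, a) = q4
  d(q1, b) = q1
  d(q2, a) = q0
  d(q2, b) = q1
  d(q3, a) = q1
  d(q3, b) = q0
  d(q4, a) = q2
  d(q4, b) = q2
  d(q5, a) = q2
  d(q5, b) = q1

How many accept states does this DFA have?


Accept states listed: {q0}
Counting: q0(1)

1


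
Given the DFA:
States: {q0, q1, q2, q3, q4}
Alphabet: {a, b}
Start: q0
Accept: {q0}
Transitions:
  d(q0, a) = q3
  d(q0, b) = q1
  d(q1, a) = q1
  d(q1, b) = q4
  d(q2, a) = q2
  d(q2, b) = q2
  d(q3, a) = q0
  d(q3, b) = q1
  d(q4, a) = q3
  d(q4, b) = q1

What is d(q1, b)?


Looking up transition d(q1, b)

q4


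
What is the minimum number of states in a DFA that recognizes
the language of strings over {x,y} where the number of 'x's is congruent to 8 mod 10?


States track (count of 'x') mod 10.
Need 10 states: one per remainder 0..9; accept = remainder 8.

10


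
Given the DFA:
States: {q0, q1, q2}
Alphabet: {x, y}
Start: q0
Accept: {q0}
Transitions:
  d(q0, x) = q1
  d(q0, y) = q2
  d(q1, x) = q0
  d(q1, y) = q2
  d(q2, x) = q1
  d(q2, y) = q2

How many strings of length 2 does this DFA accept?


Enumerating all length-2 strings:
  "xx" -> q0 [accept]
  "xy" -> q2 [reject]
  "yx" -> q1 [reject]
  "yy" -> q2 [reject]

1 out of 4


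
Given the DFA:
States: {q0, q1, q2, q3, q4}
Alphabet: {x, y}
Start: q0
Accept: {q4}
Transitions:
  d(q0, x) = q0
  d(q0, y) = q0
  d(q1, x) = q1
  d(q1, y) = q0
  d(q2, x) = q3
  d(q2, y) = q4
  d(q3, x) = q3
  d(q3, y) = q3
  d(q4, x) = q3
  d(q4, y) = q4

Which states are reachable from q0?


BFS from q0:
  layer 0: {q0}

{q0}


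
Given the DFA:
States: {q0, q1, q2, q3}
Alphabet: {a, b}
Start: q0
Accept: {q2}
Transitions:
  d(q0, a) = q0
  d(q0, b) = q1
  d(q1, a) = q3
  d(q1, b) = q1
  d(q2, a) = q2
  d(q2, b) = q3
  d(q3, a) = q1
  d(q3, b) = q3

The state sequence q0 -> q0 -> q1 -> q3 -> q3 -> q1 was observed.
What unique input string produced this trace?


Trace back each transition to find the symbol:
  q0 --[a]--> q0
  q0 --[b]--> q1
  q1 --[a]--> q3
  q3 --[b]--> q3
  q3 --[a]--> q1

"ababa"


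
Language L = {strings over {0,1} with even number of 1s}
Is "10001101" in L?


count('1') = 4; 4 mod 2 = 0

Yes, "10001101" is in L


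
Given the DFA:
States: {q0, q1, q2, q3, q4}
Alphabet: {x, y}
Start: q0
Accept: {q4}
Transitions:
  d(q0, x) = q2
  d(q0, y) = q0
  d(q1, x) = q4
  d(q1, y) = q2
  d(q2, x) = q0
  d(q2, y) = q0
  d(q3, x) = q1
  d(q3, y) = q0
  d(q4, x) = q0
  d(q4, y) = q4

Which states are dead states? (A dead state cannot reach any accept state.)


Forward reachability from each state:
  q0 -> reaches {q0, q2}, no accept state (dead)
  q1 -> reaches accept state q4 (live)
  q2 -> reaches {q0, q2}, no accept state (dead)
  q3 -> reaches accept state q4 (live)
  q4 -> reaches accept state q4 (live)

{q0, q2}


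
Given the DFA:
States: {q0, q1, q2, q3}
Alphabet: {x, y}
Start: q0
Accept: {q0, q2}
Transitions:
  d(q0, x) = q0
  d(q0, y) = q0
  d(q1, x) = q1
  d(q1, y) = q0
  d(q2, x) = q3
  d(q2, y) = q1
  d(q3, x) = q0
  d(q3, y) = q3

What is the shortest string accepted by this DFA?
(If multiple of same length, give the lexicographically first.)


BFS by string length (lex-first path to each state shown):
  len 0: q0<-""
Found accept state at length 0.

"" (empty string)


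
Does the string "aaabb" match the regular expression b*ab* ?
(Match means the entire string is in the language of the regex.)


|string| = 5; first = 'a'; last = 'b'

No, "aaabb" does not match b*ab*


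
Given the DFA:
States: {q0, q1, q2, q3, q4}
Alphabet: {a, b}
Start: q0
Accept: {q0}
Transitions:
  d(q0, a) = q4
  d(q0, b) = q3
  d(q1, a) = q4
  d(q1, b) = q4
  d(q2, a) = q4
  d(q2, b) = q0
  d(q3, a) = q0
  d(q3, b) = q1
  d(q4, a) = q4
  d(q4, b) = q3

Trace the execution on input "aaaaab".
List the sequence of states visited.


Input: aaaaab
d(q0, a) = q4
d(q4, a) = q4
d(q4, a) = q4
d(q4, a) = q4
d(q4, a) = q4
d(q4, b) = q3


q0 -> q4 -> q4 -> q4 -> q4 -> q4 -> q3


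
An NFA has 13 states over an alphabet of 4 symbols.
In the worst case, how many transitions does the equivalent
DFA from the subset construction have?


Subset construction: one DFA state per subset of NFA states = 2^13 = 8192 states.
Each DFA state has 4 outgoing transitions: 8192 * 4 = 32768

32768


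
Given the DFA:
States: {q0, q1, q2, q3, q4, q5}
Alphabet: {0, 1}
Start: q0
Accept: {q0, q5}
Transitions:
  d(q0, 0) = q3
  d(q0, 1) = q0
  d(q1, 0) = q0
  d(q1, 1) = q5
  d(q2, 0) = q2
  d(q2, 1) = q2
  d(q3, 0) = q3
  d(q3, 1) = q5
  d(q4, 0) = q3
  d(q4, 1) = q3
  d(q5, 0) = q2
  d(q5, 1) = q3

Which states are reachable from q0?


BFS from q0:
  layer 0: {q0}
  layer 1: {q3}
  layer 2: {q5}
  layer 3: {q2}

{q0, q2, q3, q5}


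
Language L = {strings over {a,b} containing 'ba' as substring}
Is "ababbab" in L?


'ba' occurs at index 1

Yes, "ababbab" is in L


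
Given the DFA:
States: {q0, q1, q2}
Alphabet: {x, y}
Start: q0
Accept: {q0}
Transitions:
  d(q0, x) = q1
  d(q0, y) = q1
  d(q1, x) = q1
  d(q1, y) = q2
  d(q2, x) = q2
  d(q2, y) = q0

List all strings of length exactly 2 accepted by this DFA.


All strings of length 2: 4 total
Accepted: 0

None


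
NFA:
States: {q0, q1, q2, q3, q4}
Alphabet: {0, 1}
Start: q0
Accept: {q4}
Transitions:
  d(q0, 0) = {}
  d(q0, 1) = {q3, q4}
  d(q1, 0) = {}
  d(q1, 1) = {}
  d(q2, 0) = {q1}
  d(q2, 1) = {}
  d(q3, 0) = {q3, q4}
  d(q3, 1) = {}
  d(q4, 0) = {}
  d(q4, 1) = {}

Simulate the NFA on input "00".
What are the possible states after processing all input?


Start: {q0}
  --0--> {}
  --0--> {}

{} (empty set, no valid transitions)


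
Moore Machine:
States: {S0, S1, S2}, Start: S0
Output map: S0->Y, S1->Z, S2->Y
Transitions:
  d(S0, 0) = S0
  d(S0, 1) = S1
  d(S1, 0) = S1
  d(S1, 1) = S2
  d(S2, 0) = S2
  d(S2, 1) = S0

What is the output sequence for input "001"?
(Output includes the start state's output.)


Start: S0 (output Y)
  --0--> S0 (output Y)
  --0--> S0 (output Y)
  --1--> S1 (output Z)

"YYYZ"


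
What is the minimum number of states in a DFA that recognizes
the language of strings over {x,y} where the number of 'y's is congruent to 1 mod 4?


States track (count of 'y') mod 4.
Need 4 states: one per remainder 0..3; accept = remainder 1.

4


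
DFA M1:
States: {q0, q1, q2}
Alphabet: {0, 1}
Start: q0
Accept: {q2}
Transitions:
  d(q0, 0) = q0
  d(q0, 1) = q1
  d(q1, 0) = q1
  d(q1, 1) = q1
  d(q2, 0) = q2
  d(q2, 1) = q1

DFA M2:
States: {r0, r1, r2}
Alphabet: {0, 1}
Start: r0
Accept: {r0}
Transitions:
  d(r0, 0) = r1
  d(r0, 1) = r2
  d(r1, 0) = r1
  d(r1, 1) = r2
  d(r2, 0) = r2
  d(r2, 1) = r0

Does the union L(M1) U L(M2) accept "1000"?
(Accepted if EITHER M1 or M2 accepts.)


M1: final=q1 accepted=False
M2: final=r2 accepted=False

No, union rejects (neither accepts)


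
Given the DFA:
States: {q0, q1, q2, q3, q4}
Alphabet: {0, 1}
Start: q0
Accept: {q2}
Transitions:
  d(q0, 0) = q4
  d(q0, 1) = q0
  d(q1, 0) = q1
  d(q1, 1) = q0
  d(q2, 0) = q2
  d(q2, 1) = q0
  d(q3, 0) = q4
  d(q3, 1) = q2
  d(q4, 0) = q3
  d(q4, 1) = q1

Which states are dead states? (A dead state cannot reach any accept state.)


Forward reachability from each state:
  q0 -> reaches accept state q2 (live)
  q1 -> reaches accept state q2 (live)
  q2 -> reaches accept state q2 (live)
  q3 -> reaches accept state q2 (live)
  q4 -> reaches accept state q2 (live)

None (all states can reach an accept state)


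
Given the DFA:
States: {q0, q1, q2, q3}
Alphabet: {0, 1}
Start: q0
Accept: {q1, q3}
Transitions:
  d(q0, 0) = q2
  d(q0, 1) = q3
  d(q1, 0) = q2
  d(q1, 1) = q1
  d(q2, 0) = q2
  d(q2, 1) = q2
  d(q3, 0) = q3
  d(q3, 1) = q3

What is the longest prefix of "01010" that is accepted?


Run the DFA, marking each prefix where the state is accepting:
  "" -> q0 [reject]
  "0" -> q2 [reject]
  "01" -> q2 [reject]
  "010" -> q2 [reject]
  "0101" -> q2 [reject]
  "01010" -> q2 [reject]

No prefix is accepted


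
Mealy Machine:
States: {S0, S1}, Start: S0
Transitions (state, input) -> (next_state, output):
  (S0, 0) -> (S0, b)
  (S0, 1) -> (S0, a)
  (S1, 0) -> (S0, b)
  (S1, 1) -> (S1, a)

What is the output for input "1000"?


Step-by-step:
  (S0, 1) -> (S0, a)
  (S0, 0) -> (S0, b)
  (S0, 0) -> (S0, b)
  (S0, 0) -> (S0, b)

"abbb"


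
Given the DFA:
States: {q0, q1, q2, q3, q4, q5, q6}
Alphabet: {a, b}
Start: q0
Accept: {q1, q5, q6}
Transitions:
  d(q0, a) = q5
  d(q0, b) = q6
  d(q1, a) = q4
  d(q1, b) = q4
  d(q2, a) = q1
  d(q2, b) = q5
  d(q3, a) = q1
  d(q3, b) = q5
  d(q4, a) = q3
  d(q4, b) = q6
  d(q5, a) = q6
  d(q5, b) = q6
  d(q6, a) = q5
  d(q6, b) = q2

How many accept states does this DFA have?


Accept states listed: {q1, q5, q6}
Counting: q1(1) q5(2) q6(3)

3


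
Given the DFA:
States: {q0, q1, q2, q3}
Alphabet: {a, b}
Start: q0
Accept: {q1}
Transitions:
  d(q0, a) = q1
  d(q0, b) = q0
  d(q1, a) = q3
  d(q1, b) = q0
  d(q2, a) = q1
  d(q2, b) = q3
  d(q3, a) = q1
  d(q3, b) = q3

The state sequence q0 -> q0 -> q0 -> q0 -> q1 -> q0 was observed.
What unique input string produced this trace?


Trace back each transition to find the symbol:
  q0 --[b]--> q0
  q0 --[b]--> q0
  q0 --[b]--> q0
  q0 --[a]--> q1
  q1 --[b]--> q0

"bbbab"


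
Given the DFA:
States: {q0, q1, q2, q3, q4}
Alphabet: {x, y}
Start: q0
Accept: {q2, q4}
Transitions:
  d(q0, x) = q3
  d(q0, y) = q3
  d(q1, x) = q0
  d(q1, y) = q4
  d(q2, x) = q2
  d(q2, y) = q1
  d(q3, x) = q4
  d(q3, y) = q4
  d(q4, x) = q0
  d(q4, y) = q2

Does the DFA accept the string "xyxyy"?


Trace: q0 -> q3 -> q4 -> q0 -> q3 -> q4
Final state: q4
Accept states: {q2, q4}

Yes, accepted (final state q4 is an accept state)


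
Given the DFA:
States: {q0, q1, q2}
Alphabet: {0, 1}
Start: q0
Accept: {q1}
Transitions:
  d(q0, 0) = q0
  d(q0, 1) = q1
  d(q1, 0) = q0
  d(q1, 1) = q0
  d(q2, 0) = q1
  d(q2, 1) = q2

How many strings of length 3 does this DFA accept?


Enumerating all length-3 strings:
  "000" -> q0 [reject]
  "001" -> q1 [accept]
  "010" -> q0 [reject]
  "011" -> q0 [reject]
  "100" -> q0 [reject]
  "101" -> q1 [accept]
  "110" -> q0 [reject]
  "111" -> q1 [accept]

3 out of 8


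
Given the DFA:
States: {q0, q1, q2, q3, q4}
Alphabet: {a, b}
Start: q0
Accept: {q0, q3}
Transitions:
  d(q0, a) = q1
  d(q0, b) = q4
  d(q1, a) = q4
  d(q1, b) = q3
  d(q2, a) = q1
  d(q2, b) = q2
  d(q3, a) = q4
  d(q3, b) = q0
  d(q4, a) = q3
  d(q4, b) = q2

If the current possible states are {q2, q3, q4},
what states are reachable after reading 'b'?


Apply transition on 'b' from each current state:
  d(q2, b) = q2
  d(q3, b) = q0
  d(q4, b) = q2

{q0, q2}


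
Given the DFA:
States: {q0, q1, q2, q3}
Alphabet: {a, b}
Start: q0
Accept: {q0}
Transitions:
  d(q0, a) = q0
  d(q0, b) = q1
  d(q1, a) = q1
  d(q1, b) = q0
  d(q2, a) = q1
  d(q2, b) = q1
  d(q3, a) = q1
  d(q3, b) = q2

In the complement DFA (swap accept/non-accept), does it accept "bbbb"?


Trace: q0 -> q1 -> q0 -> q1 -> q0
Final: q0
Original accept: {q0}
Complement: q0 is in original accept

No, complement rejects (original accepts)


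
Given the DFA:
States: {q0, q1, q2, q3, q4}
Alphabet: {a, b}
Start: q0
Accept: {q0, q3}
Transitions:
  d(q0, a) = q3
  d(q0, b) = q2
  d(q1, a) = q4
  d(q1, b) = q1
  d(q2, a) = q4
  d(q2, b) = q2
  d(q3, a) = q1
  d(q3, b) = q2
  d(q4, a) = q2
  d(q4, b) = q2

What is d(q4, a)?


Looking up transition d(q4, a)

q2


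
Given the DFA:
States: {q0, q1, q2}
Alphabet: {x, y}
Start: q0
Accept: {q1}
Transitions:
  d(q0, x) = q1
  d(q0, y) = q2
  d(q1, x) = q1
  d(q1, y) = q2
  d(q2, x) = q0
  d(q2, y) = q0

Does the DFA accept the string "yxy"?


Trace: q0 -> q2 -> q0 -> q2
Final state: q2
Accept states: {q1}

No, rejected (final state q2 is not an accept state)


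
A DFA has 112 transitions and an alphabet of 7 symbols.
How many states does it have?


Each state has exactly one transition per symbol.
states = transitions / |alphabet| = 112 / 7 = 16

16


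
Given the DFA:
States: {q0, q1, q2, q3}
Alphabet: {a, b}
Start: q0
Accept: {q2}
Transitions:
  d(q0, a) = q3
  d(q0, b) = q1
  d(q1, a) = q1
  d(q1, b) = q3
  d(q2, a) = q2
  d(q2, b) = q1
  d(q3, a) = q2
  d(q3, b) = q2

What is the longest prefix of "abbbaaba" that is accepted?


Run the DFA, marking each prefix where the state is accepting:
  "" -> q0 [reject]
  "a" -> q3 [reject]
  "ab" -> q2 [accept]
  "abb" -> q1 [reject]
  "abbb" -> q3 [reject]
  "abbba" -> q2 [accept]
  "abbbaa" -> q2 [accept]
  "abbbaab" -> q1 [reject]
  "abbbaaba" -> q1 [reject]

"abbbaa"


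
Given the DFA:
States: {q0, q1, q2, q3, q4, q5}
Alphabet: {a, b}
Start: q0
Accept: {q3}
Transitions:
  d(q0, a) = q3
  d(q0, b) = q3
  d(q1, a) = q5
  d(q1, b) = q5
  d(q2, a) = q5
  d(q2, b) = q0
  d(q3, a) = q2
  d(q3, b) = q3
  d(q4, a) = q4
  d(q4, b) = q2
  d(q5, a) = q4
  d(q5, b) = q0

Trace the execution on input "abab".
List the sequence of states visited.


Input: abab
d(q0, a) = q3
d(q3, b) = q3
d(q3, a) = q2
d(q2, b) = q0


q0 -> q3 -> q3 -> q2 -> q0


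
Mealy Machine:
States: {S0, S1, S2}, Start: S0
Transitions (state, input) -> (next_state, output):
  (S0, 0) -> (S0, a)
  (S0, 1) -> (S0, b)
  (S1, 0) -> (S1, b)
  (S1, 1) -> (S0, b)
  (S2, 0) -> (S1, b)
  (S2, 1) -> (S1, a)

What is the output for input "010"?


Step-by-step:
  (S0, 0) -> (S0, a)
  (S0, 1) -> (S0, b)
  (S0, 0) -> (S0, a)

"aba"


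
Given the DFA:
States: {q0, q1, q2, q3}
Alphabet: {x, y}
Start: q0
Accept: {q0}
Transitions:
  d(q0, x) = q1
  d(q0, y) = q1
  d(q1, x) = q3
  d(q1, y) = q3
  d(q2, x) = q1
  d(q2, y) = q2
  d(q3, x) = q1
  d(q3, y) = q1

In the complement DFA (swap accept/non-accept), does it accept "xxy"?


Trace: q0 -> q1 -> q3 -> q1
Final: q1
Original accept: {q0}
Complement: q1 is not in original accept

Yes, complement accepts (original rejects)


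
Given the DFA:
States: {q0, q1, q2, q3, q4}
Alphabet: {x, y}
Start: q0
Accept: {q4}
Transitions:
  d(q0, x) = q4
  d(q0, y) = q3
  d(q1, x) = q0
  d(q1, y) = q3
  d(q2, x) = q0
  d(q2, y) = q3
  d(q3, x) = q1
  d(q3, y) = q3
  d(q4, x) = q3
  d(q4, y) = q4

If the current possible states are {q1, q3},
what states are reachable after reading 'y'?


Apply transition on 'y' from each current state:
  d(q1, y) = q3
  d(q3, y) = q3

{q3}


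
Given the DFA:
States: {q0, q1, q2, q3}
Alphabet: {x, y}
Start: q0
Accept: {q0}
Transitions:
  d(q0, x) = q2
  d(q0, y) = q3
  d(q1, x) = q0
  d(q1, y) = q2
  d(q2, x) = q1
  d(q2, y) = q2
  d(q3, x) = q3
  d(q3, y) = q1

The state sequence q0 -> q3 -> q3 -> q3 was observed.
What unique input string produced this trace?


Trace back each transition to find the symbol:
  q0 --[y]--> q3
  q3 --[x]--> q3
  q3 --[x]--> q3

"yxx"


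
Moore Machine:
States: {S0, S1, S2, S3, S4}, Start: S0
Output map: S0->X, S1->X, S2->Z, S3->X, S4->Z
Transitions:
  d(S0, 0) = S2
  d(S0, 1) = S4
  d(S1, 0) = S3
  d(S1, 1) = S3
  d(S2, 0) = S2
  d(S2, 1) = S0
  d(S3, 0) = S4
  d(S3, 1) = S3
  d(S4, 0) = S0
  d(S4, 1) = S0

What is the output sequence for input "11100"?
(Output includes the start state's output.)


Start: S0 (output X)
  --1--> S4 (output Z)
  --1--> S0 (output X)
  --1--> S4 (output Z)
  --0--> S0 (output X)
  --0--> S2 (output Z)

"XZXZXZ"


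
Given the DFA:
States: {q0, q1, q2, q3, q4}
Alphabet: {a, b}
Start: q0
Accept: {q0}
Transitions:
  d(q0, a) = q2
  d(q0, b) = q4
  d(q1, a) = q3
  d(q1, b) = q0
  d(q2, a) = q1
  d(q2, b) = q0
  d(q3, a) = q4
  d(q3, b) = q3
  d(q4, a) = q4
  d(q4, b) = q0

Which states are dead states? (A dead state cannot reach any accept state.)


Forward reachability from each state:
  q0 -> reaches accept state q0 (live)
  q1 -> reaches accept state q0 (live)
  q2 -> reaches accept state q0 (live)
  q3 -> reaches accept state q0 (live)
  q4 -> reaches accept state q0 (live)

None (all states can reach an accept state)


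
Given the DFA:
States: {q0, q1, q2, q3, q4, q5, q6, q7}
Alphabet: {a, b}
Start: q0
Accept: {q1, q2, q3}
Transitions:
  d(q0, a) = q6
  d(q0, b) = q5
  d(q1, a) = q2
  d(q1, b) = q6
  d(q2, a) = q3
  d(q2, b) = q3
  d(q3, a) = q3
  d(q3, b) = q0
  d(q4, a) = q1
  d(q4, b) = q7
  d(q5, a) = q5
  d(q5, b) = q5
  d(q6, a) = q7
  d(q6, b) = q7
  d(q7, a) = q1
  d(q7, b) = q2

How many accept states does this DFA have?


Accept states listed: {q1, q2, q3}
Counting: q1(1) q2(2) q3(3)

3


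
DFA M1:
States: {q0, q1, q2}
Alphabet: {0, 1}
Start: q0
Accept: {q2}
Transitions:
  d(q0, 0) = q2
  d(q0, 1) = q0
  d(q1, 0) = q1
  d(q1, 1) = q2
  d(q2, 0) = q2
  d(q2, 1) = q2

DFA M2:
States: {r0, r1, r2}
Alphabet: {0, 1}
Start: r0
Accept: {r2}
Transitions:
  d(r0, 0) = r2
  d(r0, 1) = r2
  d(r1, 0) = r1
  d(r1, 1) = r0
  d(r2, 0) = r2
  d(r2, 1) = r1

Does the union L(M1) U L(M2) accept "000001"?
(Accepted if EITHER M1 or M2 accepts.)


M1: final=q2 accepted=True
M2: final=r1 accepted=False

Yes, union accepts


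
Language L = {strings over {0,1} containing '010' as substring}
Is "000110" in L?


'010' does not occur

No, "000110" is not in L


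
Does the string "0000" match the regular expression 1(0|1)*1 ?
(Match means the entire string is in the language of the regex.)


|string| = 4; first = '0'; last = '0'

No, "0000" does not match 1(0|1)*1


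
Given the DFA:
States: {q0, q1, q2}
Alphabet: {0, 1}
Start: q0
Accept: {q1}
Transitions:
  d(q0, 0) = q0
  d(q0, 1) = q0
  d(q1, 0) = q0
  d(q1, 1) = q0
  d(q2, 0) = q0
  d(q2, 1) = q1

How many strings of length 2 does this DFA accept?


Enumerating all length-2 strings:
  "00" -> q0 [reject]
  "01" -> q0 [reject]
  "10" -> q0 [reject]
  "11" -> q0 [reject]

0 out of 4


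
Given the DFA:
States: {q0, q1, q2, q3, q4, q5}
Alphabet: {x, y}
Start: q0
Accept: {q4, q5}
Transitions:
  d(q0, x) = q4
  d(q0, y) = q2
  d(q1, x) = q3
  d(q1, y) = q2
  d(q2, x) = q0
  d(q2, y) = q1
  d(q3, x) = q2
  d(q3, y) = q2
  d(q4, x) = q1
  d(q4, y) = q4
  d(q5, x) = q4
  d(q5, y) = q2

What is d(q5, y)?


Looking up transition d(q5, y)

q2


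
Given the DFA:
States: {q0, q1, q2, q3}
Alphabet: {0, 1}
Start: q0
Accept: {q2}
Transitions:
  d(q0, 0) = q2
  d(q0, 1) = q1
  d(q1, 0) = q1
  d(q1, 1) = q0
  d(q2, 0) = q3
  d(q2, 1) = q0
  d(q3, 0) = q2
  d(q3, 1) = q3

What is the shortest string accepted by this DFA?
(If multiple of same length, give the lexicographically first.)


BFS by string length (lex-first path to each state shown):
  len 0: q0<-""
  len 1: q1<-"1", q2<-"0"
Found accept state at length 1.

"0"


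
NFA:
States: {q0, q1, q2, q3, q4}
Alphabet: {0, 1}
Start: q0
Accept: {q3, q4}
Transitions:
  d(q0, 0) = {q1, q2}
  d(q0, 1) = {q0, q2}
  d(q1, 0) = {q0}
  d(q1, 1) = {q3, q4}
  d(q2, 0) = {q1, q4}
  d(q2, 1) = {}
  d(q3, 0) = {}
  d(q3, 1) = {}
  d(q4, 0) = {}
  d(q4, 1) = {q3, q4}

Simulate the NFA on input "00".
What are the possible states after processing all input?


Start: {q0}
  --0--> {q1, q2}
  --0--> {q0, q1, q4}

{q0, q1, q4}


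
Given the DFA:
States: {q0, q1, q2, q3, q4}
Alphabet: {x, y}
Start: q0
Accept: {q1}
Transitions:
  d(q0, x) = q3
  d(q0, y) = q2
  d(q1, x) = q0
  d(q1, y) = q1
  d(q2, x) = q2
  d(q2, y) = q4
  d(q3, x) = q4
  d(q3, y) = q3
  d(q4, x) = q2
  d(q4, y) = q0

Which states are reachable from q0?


BFS from q0:
  layer 0: {q0}
  layer 1: {q2, q3}
  layer 2: {q4}

{q0, q2, q3, q4}


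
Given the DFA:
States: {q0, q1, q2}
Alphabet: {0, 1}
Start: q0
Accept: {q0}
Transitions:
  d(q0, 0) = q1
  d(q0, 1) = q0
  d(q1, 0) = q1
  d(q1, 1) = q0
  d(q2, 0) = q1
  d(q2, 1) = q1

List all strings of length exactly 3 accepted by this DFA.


All strings of length 3: 8 total
Accepted: 4

"001", "011", "101", "111"


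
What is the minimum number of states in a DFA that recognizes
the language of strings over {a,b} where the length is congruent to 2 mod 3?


States track (length) mod 3.
Need 3 states: one per remainder 0..2; accept = remainder 2.

3


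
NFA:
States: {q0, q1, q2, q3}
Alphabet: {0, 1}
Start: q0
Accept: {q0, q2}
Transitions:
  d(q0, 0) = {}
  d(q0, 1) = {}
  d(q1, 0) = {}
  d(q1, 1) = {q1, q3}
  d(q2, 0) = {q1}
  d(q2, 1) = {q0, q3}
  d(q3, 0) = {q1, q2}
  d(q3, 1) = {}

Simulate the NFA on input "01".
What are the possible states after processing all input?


Start: {q0}
  --0--> {}
  --1--> {}

{} (empty set, no valid transitions)


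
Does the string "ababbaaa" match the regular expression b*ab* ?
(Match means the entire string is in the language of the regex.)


|string| = 8; first = 'a'; last = 'a'

No, "ababbaaa" does not match b*ab*


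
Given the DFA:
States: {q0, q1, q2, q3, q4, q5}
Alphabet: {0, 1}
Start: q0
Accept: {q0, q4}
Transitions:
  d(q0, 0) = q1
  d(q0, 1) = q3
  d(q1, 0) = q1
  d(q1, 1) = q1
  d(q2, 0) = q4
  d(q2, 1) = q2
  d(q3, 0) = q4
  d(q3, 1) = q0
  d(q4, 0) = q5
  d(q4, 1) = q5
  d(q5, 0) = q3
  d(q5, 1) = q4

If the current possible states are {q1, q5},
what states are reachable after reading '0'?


Apply transition on '0' from each current state:
  d(q1, 0) = q1
  d(q5, 0) = q3

{q1, q3}


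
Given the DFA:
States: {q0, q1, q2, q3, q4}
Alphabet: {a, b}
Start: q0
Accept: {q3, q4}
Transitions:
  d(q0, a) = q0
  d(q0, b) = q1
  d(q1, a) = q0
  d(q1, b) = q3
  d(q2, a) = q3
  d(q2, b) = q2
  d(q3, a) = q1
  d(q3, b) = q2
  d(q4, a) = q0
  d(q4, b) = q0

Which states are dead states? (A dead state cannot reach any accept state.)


Forward reachability from each state:
  q0 -> reaches accept state q3 (live)
  q1 -> reaches accept state q3 (live)
  q2 -> reaches accept state q3 (live)
  q3 -> reaches accept state q3 (live)
  q4 -> reaches accept state q3 (live)

None (all states can reach an accept state)


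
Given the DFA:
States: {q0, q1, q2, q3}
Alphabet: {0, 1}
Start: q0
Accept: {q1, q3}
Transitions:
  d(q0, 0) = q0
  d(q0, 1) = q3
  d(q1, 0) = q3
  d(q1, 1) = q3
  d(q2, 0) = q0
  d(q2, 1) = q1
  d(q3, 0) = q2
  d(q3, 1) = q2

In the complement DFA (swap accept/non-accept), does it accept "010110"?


Trace: q0 -> q0 -> q3 -> q2 -> q1 -> q3 -> q2
Final: q2
Original accept: {q1, q3}
Complement: q2 is not in original accept

Yes, complement accepts (original rejects)


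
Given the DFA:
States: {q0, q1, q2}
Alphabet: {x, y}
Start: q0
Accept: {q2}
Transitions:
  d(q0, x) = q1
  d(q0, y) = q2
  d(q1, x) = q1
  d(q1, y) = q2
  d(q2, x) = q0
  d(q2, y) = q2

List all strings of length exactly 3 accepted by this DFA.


All strings of length 3: 8 total
Accepted: 4

"xxy", "xyy", "yxy", "yyy"
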